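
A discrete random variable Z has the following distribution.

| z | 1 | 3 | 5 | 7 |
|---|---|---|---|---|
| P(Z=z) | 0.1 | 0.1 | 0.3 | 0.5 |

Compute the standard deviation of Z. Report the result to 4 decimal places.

1.9596

E[Z] = (1)(0.1) + (3)(0.1) + (5)(0.3) + (7)(0.5) = 5.4
E[Z²] = (1)²(0.1) + (3)²(0.1) + (5)²(0.3) + (7)²(0.5) = 33
V(Z) = E[Z²] − (E[Z])² = 33 − (5.4)² = 3.84
SD(Z) = √3.84 ≈ 1.9596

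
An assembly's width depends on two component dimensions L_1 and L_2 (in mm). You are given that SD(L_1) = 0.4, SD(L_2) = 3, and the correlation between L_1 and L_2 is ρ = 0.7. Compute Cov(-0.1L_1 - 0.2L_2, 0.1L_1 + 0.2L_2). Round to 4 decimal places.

Var(L_1) = (0.4)² = 0.16;  Var(L_2) = (3)² = 9
Cov(L_1,L_2) = ρ·SD(L_1)·SD(L_2) = 0.7·0.4·3 = 0.84
Cov(-0.1L_1 - 0.2L_2, 0.1L_1 + 0.2L_2) = (-0.1)(0.1)Var(L_1) + (-0.2)(0.2)Var(L_2) + [(-0.1)(0.2) + (-0.2)(0.1)]Cov(L_1,L_2)
= -0.01·0.16 + -0.04·9 + -0.04·0.84 = -0.3952

-0.3952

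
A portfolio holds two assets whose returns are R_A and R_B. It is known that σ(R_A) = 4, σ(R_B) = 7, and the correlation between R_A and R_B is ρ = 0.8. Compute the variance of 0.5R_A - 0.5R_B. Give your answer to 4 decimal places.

5.0500

var(R_A) = (4)² = 16;  var(R_B) = (7)² = 49
cov(R_A,R_B) = ρ·σ(R_A)·σ(R_B) = 0.8·4·7 = 22.4
var(0.5R_A - 0.5R_B) = (0.5)²·var(R_A) + (-0.5)²·var(R_B) + 2·(0.5)·(-0.5)·cov(R_A,R_B)
= 0.25·16 + 0.25·49 + -0.5·22.4 = 5.05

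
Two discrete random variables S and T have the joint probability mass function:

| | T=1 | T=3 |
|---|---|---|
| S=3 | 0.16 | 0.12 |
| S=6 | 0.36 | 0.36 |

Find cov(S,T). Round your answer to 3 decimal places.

E[S] = 5.16,  E[T] = 1.96
E[ST] = 10.2
cov(S,T) = E[ST] − E[S]E[T] = 10.2 − (5.16)(1.96) = 0.0864

0.086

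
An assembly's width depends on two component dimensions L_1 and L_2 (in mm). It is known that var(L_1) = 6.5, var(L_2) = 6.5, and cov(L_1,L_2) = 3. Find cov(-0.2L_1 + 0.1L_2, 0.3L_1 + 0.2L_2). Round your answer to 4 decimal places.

-0.2900

cov(-0.2L_1 + 0.1L_2, 0.3L_1 + 0.2L_2) = (-0.2)(0.3)var(L_1) + (0.1)(0.2)var(L_2) + [(-0.2)(0.2) + (0.1)(0.3)]cov(L_1,L_2)
= -0.06·6.5 + 0.02·6.5 + -0.01·3 = -0.29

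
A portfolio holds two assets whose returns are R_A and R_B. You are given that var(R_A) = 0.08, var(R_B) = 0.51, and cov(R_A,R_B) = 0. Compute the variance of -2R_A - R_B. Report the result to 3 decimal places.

0.830

var(-2R_A - R_B) = (-2)²·var(R_A) + (-1)²·var(R_B) + 2·(-2)·(-1)·cov(R_A,R_B)
= 4·0.08 + 1·0.51 + 4·0 = 0.83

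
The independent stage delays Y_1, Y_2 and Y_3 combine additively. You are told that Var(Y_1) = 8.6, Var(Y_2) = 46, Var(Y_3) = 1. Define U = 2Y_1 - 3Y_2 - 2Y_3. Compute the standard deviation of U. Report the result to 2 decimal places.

21.27

By independence, Var(U) = (2)²Var(Y_1) + (-3)²Var(Y_2) + (-2)²Var(Y_3)
= (2)²·8.6 + (-3)²·46 + (-2)²·1 = 452.4
SD(U) = √452.4 ≈ 21.27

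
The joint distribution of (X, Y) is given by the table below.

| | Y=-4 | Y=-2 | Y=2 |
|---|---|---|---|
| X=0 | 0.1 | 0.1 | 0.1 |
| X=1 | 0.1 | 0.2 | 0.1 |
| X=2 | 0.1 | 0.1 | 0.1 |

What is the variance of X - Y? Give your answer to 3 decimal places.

E[X] = 1,  E[Y] = -1.4,  E[XY] = -1.4
var(X) = 1.6 − (1)² = 0.6;  var(Y) = 7.6 − (-1.4)² = 5.64
Cov(X,Y) = -1.4 − (1)(-1.4) = 0
var(X - Y) = (1)²·0.6 + (-1)²·5.64 + 2·(1)·(-1)·0 = 6.24

6.240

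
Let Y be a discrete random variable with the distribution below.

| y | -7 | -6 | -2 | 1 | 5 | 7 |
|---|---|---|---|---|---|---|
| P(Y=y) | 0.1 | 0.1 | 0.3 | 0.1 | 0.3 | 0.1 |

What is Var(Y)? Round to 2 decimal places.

22.04

E[Y] = (-7)(0.1) + (-6)(0.1) + (-2)(0.3) + (1)(0.1) + (5)(0.3) + (7)(0.1) = 0.4
E[Y²] = (-7)²(0.1) + (-6)²(0.1) + (-2)²(0.3) + (1)²(0.1) + (5)²(0.3) + (7)²(0.1) = 22.2
Var(Y) = E[Y²] − (E[Y])² = 22.2 − (0.4)² = 22.04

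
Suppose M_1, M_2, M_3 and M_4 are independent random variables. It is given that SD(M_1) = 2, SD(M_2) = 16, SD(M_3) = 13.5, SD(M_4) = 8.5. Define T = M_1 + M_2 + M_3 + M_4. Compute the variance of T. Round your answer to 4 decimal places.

V(M_1) = 4, V(M_2) = 256, V(M_3) = 182.25, V(M_4) = 72.25
By independence, V(T) = (1)²V(M_1) + (1)²V(M_2) + (1)²V(M_3) + (1)²V(M_4)
= (1)²·4 + (1)²·256 + (1)²·182.25 + (1)²·72.25 = 514.5

514.5000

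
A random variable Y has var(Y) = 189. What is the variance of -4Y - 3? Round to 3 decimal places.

3024.000

var(-4Y - 3) = (-4)²·var(Y) = 16·189 = 3024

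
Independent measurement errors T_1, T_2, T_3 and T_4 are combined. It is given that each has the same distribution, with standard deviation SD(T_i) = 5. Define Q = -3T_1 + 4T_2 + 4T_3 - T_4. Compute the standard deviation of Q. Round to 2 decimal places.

V(T_i) = (5)² = 25
By independence, V(Q) = (-3)²V(T_1) + (4)²V(T_2) + (4)²V(T_3) + (-1)²V(T_4)
= (-3)²·25 + (4)²·25 + (4)²·25 + (-1)²·25 = 1050
SD(Q) = √1050 ≈ 32.40

32.40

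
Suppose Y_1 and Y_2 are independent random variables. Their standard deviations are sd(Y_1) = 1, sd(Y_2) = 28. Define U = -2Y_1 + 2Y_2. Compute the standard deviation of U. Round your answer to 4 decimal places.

56.0357

Var(Y_1) = 1, Var(Y_2) = 784
By independence, Var(U) = (-2)²Var(Y_1) + (2)²Var(Y_2)
= (-2)²·1 + (2)²·784 = 3140
sd(U) = √3140 ≈ 56.0357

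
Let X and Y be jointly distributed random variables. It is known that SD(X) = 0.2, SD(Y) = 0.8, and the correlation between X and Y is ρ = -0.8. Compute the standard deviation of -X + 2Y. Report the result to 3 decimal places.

1.764

Var(X) = (0.2)² = 0.04;  Var(Y) = (0.8)² = 0.64
cov(X,Y) = ρ·SD(X)·SD(Y) = -0.8·0.2·0.8 = -0.128
Var(-X + 2Y) = (-1)²·Var(X) + (2)²·Var(Y) + 2·(-1)·(2)·cov(X,Y)
= 1·0.04 + 4·0.64 + -4·-0.128 = 3.112
SD(-X + 2Y) = √3.112 ≈ 1.764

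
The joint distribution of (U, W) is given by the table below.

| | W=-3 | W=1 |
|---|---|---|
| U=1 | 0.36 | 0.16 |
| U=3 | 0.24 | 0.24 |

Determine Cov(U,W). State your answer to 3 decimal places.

0.384

E[U] = 1.96,  E[W] = -1.4
E[UW] = -2.36
Cov(U,W) = E[UW] − E[U]E[W] = -2.36 − (1.96)(-1.4) = 0.384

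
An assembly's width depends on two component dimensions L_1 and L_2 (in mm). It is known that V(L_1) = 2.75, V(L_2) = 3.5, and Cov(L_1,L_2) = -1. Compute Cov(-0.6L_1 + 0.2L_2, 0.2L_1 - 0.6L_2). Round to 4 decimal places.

-1.1500

Cov(-0.6L_1 + 0.2L_2, 0.2L_1 - 0.6L_2) = (-0.6)(0.2)V(L_1) + (0.2)(-0.6)V(L_2) + [(-0.6)(-0.6) + (0.2)(0.2)]Cov(L_1,L_2)
= -0.12·2.75 + -0.12·3.5 + 0.4·-1 = -1.15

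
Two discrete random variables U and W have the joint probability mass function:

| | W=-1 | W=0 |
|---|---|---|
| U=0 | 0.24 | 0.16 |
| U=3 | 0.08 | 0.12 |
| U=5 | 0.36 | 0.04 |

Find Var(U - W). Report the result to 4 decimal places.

E[U] = 2.6,  E[W] = -0.68,  E[UW] = -2.04
Var(U) = 11.8 − (2.6)² = 5.04;  Var(W) = 0.68 − (-0.68)² = 0.2176
cov(U,W) = -2.04 − (2.6)(-0.68) = -0.272
Var(U - W) = (1)²·5.04 + (-1)²·0.2176 + 2·(1)·(-1)·-0.272 = 5.8016

5.8016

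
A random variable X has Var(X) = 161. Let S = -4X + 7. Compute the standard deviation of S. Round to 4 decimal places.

50.7543

Var(-4X + 7) = (-4)²·161 = 2576
σ(S) = √2576 ≈ 50.7543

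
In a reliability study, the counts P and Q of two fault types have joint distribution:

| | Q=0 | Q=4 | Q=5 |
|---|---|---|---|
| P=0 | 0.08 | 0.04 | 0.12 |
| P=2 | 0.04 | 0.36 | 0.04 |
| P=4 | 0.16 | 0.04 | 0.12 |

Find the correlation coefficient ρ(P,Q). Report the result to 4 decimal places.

-0.1687

E[P] = 2.16,  E[Q] = 3.16
E[PQ] = 6.32
cov(P,Q) = E[PQ] − E[P]E[Q] = 6.32 − (2.16)(3.16) = -0.5056
Var(P) = 2.2144,  Var(Q) = 4.0544
ρ = -0.5056 / √(2.2144·4.0544) ≈ -0.1687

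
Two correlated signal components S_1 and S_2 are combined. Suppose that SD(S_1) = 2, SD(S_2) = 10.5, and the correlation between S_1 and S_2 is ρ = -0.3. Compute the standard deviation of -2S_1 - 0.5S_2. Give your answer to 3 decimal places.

5.564

Var(S_1) = (2)² = 4;  Var(S_2) = (10.5)² = 110.25
Cov(S_1,S_2) = ρ·SD(S_1)·SD(S_2) = -0.3·2·10.5 = -6.3
Var(-2S_1 - 0.5S_2) = (-2)²·Var(S_1) + (-0.5)²·Var(S_2) + 2·(-2)·(-0.5)·Cov(S_1,S_2)
= 4·4 + 0.25·110.25 + 2·-6.3 = 30.9625
SD(-2S_1 - 0.5S_2) = √30.9625 ≈ 5.564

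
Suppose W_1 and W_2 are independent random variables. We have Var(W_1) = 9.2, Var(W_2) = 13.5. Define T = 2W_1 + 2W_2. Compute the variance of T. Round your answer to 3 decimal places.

90.800

By independence, Var(T) = (2)²Var(W_1) + (2)²Var(W_2)
= (2)²·9.2 + (2)²·13.5 = 90.8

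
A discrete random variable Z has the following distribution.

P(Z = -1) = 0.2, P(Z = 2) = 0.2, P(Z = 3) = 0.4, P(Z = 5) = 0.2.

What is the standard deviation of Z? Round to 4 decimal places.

1.9596

E[Z] = (-1)(0.2) + (2)(0.2) + (3)(0.4) + (5)(0.2) = 2.4
E[Z²] = (-1)²(0.2) + (2)²(0.2) + (3)²(0.4) + (5)²(0.2) = 9.6
V(Z) = E[Z²] − (E[Z])² = 9.6 − (2.4)² = 3.84
SD(Z) = √3.84 ≈ 1.9596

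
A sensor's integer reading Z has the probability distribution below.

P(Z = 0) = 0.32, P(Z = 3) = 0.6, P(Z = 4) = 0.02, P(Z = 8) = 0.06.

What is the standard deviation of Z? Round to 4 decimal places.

1.9976

E[Z] = (0)(0.32) + (3)(0.6) + (4)(0.02) + (8)(0.06) = 2.36
E[Z²] = (0)²(0.32) + (3)²(0.6) + (4)²(0.02) + (8)²(0.06) = 9.56
Var(Z) = E[Z²] − (E[Z])² = 9.56 − (2.36)² = 3.9904
SD(Z) = √3.9904 ≈ 1.9976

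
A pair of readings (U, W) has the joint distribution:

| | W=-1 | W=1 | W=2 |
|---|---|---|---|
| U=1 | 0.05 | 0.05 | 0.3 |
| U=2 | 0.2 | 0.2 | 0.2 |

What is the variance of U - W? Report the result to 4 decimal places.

2.1400

E[U] = 1.6,  E[W] = 1,  E[UW] = 1.4
Var(U) = 2.8 − (1.6)² = 0.24;  Var(W) = 2.5 − (1)² = 1.5
cov(U,W) = 1.4 − (1.6)(1) = -0.2
Var(U - W) = (1)²·0.24 + (-1)²·1.5 + 2·(1)·(-1)·-0.2 = 2.14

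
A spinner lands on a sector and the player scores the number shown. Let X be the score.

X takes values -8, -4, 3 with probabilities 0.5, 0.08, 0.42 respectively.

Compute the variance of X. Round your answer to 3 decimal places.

27.696

E[X] = (-8)(0.5) + (-4)(0.08) + (3)(0.42) = -3.06
E[X²] = (-8)²(0.5) + (-4)²(0.08) + (3)²(0.42) = 37.06
Var(X) = E[X²] − (E[X])² = 37.06 − (-3.06)² = 27.6964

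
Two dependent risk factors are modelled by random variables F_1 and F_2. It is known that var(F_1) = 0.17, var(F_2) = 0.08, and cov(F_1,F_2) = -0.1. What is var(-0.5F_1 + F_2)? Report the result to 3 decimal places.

0.223

var(-0.5F_1 + F_2) = (-0.5)²·var(F_1) + (1)²·var(F_2) + 2·(-0.5)·(1)·cov(F_1,F_2)
= 0.25·0.17 + 1·0.08 + -1·-0.1 = 0.2225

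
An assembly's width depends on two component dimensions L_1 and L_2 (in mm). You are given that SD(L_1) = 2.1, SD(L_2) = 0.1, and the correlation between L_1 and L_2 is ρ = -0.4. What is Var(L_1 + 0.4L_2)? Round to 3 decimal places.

4.344

Var(L_1) = (2.1)² = 4.41;  Var(L_2) = (0.1)² = 0.01
Cov(L_1,L_2) = ρ·SD(L_1)·SD(L_2) = -0.4·2.1·0.1 = -0.084
Var(L_1 + 0.4L_2) = (1)²·Var(L_1) + (0.4)²·Var(L_2) + 2·(1)·(0.4)·Cov(L_1,L_2)
= 1·4.41 + 0.16·0.01 + 0.8·-0.084 = 4.3444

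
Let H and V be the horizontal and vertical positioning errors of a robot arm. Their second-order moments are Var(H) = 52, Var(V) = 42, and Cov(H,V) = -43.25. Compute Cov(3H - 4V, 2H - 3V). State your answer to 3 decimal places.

1551.250

Cov(3H - 4V, 2H - 3V) = (3)(2)Var(H) + (-4)(-3)Var(V) + [(3)(-3) + (-4)(2)]Cov(H,V)
= 6·52 + 12·42 + -17·-43.25 = 1551.25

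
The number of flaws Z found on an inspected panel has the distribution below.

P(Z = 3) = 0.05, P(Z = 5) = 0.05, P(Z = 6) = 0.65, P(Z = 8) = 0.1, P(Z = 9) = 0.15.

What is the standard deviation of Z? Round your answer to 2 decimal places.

1.43

E[Z] = (3)(0.05) + (5)(0.05) + (6)(0.65) + (8)(0.1) + (9)(0.15) = 6.45
E[Z²] = (3)²(0.05) + (5)²(0.05) + (6)²(0.65) + (8)²(0.1) + (9)²(0.15) = 43.65
V(Z) = E[Z²] − (E[Z])² = 43.65 − (6.45)² = 2.0475
SD(Z) = √2.0475 ≈ 1.43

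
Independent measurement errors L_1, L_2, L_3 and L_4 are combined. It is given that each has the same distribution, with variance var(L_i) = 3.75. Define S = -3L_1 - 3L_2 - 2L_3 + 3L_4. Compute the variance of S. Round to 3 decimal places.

By independence, var(S) = (-3)²var(L_1) + (-3)²var(L_2) + (-2)²var(L_3) + (3)²var(L_4)
= (-3)²·3.75 + (-3)²·3.75 + (-2)²·3.75 + (3)²·3.75 = 116.25

116.250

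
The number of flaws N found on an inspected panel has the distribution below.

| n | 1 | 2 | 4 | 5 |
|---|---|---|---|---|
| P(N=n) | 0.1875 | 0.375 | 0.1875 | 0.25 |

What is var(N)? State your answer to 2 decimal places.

2.31

E[N] = (1)(0.1875) + (2)(0.375) + (4)(0.1875) + (5)(0.25) = 2.9375
E[N²] = (1)²(0.1875) + (2)²(0.375) + (4)²(0.1875) + (5)²(0.25) = 10.9375
var(N) = E[N²] − (E[N])² = 10.9375 − (2.9375)² = 2.30859375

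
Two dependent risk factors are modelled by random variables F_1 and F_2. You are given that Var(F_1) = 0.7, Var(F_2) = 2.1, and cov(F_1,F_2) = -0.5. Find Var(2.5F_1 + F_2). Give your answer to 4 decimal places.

3.9750

Var(2.5F_1 + F_2) = (2.5)²·Var(F_1) + (1)²·Var(F_2) + 2·(2.5)·(1)·cov(F_1,F_2)
= 6.25·0.7 + 1·2.1 + 5·-0.5 = 3.975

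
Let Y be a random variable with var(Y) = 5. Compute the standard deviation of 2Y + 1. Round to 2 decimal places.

var(2Y + 1) = (2)²·5 = 20
σ(2Y + 1) = √20 ≈ 4.47

4.47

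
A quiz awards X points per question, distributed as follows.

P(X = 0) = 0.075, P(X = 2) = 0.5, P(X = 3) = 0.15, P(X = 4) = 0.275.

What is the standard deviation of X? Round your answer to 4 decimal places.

1.1169

E[X] = (0)(0.075) + (2)(0.5) + (3)(0.15) + (4)(0.275) = 2.55
E[X²] = (0)²(0.075) + (2)²(0.5) + (3)²(0.15) + (4)²(0.275) = 7.75
var(X) = E[X²] − (E[X])² = 7.75 − (2.55)² = 1.2475
SD(X) = √1.2475 ≈ 1.1169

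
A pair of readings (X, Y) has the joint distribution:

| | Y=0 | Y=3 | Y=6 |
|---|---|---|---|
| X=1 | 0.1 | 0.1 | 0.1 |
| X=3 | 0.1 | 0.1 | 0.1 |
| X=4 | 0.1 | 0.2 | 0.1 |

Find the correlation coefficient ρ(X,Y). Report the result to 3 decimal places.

0.000

E[X] = 2.8,  E[Y] = 3
E[XY] = 8.4
Cov(X,Y) = E[XY] − E[X]E[Y] = 8.4 − (2.8)(3) = 0
Var(X) = 1.56,  Var(Y) = 5.4
ρ = 0 / √(1.56·5.4) ≈ 0.000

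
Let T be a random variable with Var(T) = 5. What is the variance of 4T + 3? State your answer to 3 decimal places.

Var(4T + 3) = (4)²·Var(T) = 16·5 = 80

80.000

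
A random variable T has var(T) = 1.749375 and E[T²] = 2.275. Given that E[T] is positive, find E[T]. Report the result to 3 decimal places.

0.725

(E[T])² = E[T²] − var(T) = 2.275 − 1.749375 = 0.525625
E[T] = √0.525625 = 0.725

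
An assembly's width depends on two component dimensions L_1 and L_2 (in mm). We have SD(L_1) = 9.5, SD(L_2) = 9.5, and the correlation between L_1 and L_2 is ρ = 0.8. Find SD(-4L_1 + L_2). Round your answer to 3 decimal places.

Var(L_1) = (9.5)² = 90.25;  Var(L_2) = (9.5)² = 90.25
Cov(L_1,L_2) = ρ·SD(L_1)·SD(L_2) = 0.8·9.5·9.5 = 72.2
Var(-4L_1 + L_2) = (-4)²·Var(L_1) + (1)²·Var(L_2) + 2·(-4)·(1)·Cov(L_1,L_2)
= 16·90.25 + 1·90.25 + -8·72.2 = 956.65
SD(-4L_1 + L_2) = √956.65 ≈ 30.930

30.930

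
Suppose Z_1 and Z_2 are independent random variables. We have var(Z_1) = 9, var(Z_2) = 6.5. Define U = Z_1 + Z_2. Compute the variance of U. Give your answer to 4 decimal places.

By independence, var(U) = (1)²var(Z_1) + (1)²var(Z_2)
= (1)²·9 + (1)²·6.5 = 15.5

15.5000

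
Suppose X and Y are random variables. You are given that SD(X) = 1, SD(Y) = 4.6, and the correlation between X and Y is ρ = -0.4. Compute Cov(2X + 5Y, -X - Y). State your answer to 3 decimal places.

Var(X) = (1)² = 1;  Var(Y) = (4.6)² = 21.16
Cov(X,Y) = ρ·SD(X)·SD(Y) = -0.4·1·4.6 = -1.84
Cov(2X + 5Y, -X - Y) = (2)(-1)Var(X) + (5)(-1)Var(Y) + [(2)(-1) + (5)(-1)]Cov(X,Y)
= -2·1 + -5·21.16 + -7·-1.84 = -94.92

-94.920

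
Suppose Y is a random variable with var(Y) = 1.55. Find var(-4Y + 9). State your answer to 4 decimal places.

24.8000

var(-4Y + 9) = (-4)²·var(Y) = 16·1.55 = 24.8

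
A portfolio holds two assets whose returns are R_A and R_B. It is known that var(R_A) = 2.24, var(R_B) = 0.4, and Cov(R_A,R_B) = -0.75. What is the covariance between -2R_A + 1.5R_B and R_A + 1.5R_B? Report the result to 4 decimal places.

Cov(-2R_A + 1.5R_B, R_A + 1.5R_B) = (-2)(1)var(R_A) + (1.5)(1.5)var(R_B) + [(-2)(1.5) + (1.5)(1)]Cov(R_A,R_B)
= -2·2.24 + 2.25·0.4 + -1.5·-0.75 = -2.455

-2.4550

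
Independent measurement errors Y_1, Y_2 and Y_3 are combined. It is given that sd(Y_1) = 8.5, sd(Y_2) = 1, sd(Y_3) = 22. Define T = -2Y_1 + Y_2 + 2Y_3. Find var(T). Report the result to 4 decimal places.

var(Y_1) = 72.25, var(Y_2) = 1, var(Y_3) = 484
By independence, var(T) = (-2)²var(Y_1) + (1)²var(Y_2) + (2)²var(Y_3)
= (-2)²·72.25 + (1)²·1 + (2)²·484 = 2226

2226.0000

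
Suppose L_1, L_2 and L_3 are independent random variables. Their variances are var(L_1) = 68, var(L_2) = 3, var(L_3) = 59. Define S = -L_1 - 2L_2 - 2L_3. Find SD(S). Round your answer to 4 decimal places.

17.7764

By independence, var(S) = (-1)²var(L_1) + (-2)²var(L_2) + (-2)²var(L_3)
= (-1)²·68 + (-2)²·3 + (-2)²·59 = 316
SD(S) = √316 ≈ 17.7764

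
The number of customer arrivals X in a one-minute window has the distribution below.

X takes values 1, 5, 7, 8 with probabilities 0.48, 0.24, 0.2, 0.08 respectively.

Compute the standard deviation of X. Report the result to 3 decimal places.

2.750

E[X] = (1)(0.48) + (5)(0.24) + (7)(0.2) + (8)(0.08) = 3.72
E[X²] = (1)²(0.48) + (5)²(0.24) + (7)²(0.2) + (8)²(0.08) = 21.4
Var(X) = E[X²] − (E[X])² = 21.4 − (3.72)² = 7.5616
SD(X) = √7.5616 ≈ 2.750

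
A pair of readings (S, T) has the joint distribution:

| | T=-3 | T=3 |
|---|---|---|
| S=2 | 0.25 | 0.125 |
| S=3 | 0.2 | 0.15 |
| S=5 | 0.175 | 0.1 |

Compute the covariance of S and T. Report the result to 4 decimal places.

E[S] = 3.175,  E[T] = -0.75
E[ST] = -2.325
Cov(S,T) = E[ST] − E[S]E[T] = -2.325 − (3.175)(-0.75) = 0.05625

0.0563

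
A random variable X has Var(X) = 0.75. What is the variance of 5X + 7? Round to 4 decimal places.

Var(5X + 7) = (5)²·Var(X) = 25·0.75 = 18.75

18.7500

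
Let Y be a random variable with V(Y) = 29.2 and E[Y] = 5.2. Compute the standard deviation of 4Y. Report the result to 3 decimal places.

V(4Y) = (4)²·29.2 = 467.2
σ(4Y) = √467.2 ≈ 21.615

21.615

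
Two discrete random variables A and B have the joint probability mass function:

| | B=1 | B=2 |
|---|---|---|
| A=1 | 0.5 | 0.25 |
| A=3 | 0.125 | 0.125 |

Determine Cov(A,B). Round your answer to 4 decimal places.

E[A] = 1.5,  E[B] = 1.375
E[AB] = 2.125
Cov(A,B) = E[AB] − E[A]E[B] = 2.125 − (1.5)(1.375) = 0.0625

0.0625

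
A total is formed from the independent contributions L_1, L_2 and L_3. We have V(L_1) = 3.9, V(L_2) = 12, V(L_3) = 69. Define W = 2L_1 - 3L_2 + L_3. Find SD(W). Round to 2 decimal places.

13.88

By independence, V(W) = (2)²V(L_1) + (-3)²V(L_2) + (1)²V(L_3)
= (2)²·3.9 + (-3)²·12 + (1)²·69 = 192.6
SD(W) = √192.6 ≈ 13.88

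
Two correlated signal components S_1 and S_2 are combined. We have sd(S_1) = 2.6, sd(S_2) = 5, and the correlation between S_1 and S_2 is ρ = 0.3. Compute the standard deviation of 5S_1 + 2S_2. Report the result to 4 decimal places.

18.6279

V(S_1) = (2.6)² = 6.76;  V(S_2) = (5)² = 25
Cov(S_1,S_2) = ρ·sd(S_1)·sd(S_2) = 0.3·2.6·5 = 3.9
V(5S_1 + 2S_2) = (5)²·V(S_1) + (2)²·V(S_2) + 2·(5)·(2)·Cov(S_1,S_2)
= 25·6.76 + 4·25 + 20·3.9 = 347
sd(5S_1 + 2S_2) = √347 ≈ 18.6279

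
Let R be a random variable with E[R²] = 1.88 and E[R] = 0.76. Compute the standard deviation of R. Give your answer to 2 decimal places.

var(R) = 1.88 − (0.76)² = 1.3024
SD(R) = √1.3024 ≈ 1.14

1.14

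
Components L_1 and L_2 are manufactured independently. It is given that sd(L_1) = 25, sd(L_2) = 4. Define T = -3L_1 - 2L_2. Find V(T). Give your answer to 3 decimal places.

V(L_1) = 625, V(L_2) = 16
By independence, V(T) = (-3)²V(L_1) + (-2)²V(L_2)
= (-3)²·625 + (-2)²·16 = 5689

5689.000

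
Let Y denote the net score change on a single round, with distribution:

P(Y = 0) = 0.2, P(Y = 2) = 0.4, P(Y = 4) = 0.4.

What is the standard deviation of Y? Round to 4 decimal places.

E[Y] = (0)(0.2) + (2)(0.4) + (4)(0.4) = 2.4
E[Y²] = (0)²(0.2) + (2)²(0.4) + (4)²(0.4) = 8
Var(Y) = E[Y²] − (E[Y])² = 8 − (2.4)² = 2.24
SD(Y) = √2.24 ≈ 1.4967

1.4967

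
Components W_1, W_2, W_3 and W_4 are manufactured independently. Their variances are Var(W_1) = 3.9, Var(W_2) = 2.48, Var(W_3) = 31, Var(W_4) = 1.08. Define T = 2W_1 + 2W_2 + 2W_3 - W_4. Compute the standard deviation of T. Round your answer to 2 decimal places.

By independence, Var(T) = (2)²Var(W_1) + (2)²Var(W_2) + (2)²Var(W_3) + (-1)²Var(W_4)
= (2)²·3.9 + (2)²·2.48 + (2)²·31 + (-1)²·1.08 = 150.6
σ(T) = √150.6 ≈ 12.27

12.27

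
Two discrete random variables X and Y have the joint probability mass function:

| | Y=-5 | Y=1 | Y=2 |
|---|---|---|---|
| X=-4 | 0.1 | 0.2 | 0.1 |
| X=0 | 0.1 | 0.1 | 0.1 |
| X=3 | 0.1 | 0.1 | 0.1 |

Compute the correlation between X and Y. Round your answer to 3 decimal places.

E[X] = -0.7,  E[Y] = -0.5
E[XY] = -0.2
Cov(X,Y) = E[XY] − E[X]E[Y] = -0.2 − (-0.7)(-0.5) = -0.55
V(X) = 8.61,  V(Y) = 8.85
ρ = -0.55 / √(8.61·8.85) ≈ -0.063

-0.063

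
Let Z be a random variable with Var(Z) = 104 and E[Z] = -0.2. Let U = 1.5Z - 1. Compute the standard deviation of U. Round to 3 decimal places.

15.297

Var(1.5Z - 1) = (1.5)²·104 = 234
σ(U) = √234 ≈ 15.297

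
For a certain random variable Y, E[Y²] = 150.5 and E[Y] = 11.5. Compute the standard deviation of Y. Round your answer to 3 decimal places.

Var(Y) = 150.5 − (11.5)² = 18.25
sd(Y) = √18.25 ≈ 4.272

4.272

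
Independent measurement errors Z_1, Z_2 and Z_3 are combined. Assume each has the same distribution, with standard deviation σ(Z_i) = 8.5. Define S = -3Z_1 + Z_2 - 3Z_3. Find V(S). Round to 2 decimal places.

V(Z_i) = (8.5)² = 72.25
By independence, V(S) = (-3)²V(Z_1) + (1)²V(Z_2) + (-3)²V(Z_3)
= (-3)²·72.25 + (1)²·72.25 + (-3)²·72.25 = 1372.75

1372.75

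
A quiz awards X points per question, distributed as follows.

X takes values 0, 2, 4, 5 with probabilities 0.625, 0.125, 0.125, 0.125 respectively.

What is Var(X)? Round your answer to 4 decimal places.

E[X] = (0)(0.625) + (2)(0.125) + (4)(0.125) + (5)(0.125) = 1.375
E[X²] = (0)²(0.625) + (2)²(0.125) + (4)²(0.125) + (5)²(0.125) = 5.625
Var(X) = E[X²] − (E[X])² = 5.625 − (1.375)² = 3.734375

3.7344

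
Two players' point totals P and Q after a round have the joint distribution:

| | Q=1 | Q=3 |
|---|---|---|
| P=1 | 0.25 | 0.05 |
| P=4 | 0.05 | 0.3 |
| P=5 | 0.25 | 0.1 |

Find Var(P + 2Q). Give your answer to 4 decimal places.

E[P] = 3.45,  E[Q] = 1.9,  E[PQ] = 6.95
Var(P) = 14.65 − (3.45)² = 2.7475;  Var(Q) = 4.6 − (1.9)² = 0.99
Cov(P,Q) = 6.95 − (3.45)(1.9) = 0.395
Var(P + 2Q) = (1)²·2.7475 + (2)²·0.99 + 2·(1)·(2)·0.395 = 8.2875

8.2875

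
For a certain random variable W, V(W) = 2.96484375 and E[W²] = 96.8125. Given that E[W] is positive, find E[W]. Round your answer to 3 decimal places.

9.688

(E[W])² = E[W²] − V(W) = 96.8125 − 2.96484375 = 93.84765625
E[W] = √93.84765625 = 9.6875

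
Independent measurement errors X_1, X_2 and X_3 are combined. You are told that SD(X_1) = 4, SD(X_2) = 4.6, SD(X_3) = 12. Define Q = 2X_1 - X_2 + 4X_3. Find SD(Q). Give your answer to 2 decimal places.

48.88

Var(X_1) = 16, Var(X_2) = 21.16, Var(X_3) = 144
By independence, Var(Q) = (2)²Var(X_1) + (-1)²Var(X_2) + (4)²Var(X_3)
= (2)²·16 + (-1)²·21.16 + (4)²·144 = 2389.16
SD(Q) = √2389.16 ≈ 48.88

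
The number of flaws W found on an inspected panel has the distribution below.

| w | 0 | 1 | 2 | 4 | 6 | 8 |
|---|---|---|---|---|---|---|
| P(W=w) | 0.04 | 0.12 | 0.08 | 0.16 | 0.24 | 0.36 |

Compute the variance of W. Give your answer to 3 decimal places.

E[W] = (0)(0.04) + (1)(0.12) + (2)(0.08) + (4)(0.16) + (6)(0.24) + (8)(0.36) = 5.24
E[W²] = (0)²(0.04) + (1)²(0.12) + (2)²(0.08) + (4)²(0.16) + (6)²(0.24) + (8)²(0.36) = 34.68
var(W) = E[W²] − (E[W])² = 34.68 − (5.24)² = 7.2224

7.222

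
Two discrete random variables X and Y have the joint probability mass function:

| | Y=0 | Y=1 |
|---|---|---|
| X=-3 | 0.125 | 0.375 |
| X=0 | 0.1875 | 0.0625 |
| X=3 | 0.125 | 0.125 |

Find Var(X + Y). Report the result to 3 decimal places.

E[X] = -0.75,  E[Y] = 0.5625,  E[XY] = -0.75
Var(X) = 6.75 − (-0.75)² = 6.1875;  Var(Y) = 0.5625 − (0.5625)² = 0.24609375
cov(X,Y) = -0.75 − (-0.75)(0.5625) = -0.328125
Var(X + Y) = (1)²·6.1875 + (1)²·0.24609375 + 2·(1)·(1)·-0.328125 = 5.77734375

5.777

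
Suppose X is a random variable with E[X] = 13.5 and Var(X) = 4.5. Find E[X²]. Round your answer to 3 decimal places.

E[X²] = Var(X) + (E[X])² = 4.5 + (13.5)² = 186.75

186.750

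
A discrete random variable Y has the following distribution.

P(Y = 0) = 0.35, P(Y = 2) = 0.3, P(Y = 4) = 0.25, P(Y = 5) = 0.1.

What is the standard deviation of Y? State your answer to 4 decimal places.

E[Y] = (0)(0.35) + (2)(0.3) + (4)(0.25) + (5)(0.1) = 2.1
E[Y²] = (0)²(0.35) + (2)²(0.3) + (4)²(0.25) + (5)²(0.1) = 7.7
var(Y) = E[Y²] − (E[Y])² = 7.7 − (2.1)² = 3.29
SD(Y) = √3.29 ≈ 1.8138

1.8138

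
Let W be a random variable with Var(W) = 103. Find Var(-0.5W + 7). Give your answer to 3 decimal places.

25.750

Var(-0.5W + 7) = (-0.5)²·Var(W) = 0.25·103 = 25.75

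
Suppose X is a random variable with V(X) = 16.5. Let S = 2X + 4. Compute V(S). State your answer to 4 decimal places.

66.0000

V(2X + 4) = (2)²·V(X) = 4·16.5 = 66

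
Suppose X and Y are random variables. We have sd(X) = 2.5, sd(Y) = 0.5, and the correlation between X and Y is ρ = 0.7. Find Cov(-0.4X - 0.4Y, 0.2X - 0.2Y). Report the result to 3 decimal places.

Var(X) = (2.5)² = 6.25;  Var(Y) = (0.5)² = 0.25
Cov(X,Y) = ρ·sd(X)·sd(Y) = 0.7·2.5·0.5 = 0.875
Cov(-0.4X - 0.4Y, 0.2X - 0.2Y) = (-0.4)(0.2)Var(X) + (-0.4)(-0.2)Var(Y) + [(-0.4)(-0.2) + (-0.4)(0.2)]Cov(X,Y)
= -0.08·6.25 + 0.08·0.25 + 0·0.875 = -0.48

-0.480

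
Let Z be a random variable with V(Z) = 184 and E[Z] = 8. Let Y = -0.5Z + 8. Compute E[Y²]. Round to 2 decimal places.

62.00

E[-0.5Z + 8] = -0.5·8 + 8 = 4
V(-0.5Z + 8) = (-0.5)²·184 = 46
E[Y²] = V(Y) + (E[Y])² = 46 + (4)² = 62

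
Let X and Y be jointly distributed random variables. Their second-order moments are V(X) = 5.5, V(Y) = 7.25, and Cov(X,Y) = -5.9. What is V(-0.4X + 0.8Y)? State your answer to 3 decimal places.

V(-0.4X + 0.8Y) = (-0.4)²·V(X) + (0.8)²·V(Y) + 2·(-0.4)·(0.8)·Cov(X,Y)
= 0.16·5.5 + 0.64·7.25 + -0.64·-5.9 = 9.296

9.296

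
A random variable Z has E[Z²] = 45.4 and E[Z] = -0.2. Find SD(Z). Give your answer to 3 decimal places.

V(Z) = 45.4 − (-0.2)² = 45.36
SD(Z) = √45.36 ≈ 6.735

6.735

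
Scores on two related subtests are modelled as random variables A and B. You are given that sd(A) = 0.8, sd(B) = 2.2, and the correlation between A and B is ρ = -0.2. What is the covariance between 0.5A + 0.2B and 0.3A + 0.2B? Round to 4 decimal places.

0.2333

Var(A) = (0.8)² = 0.64;  Var(B) = (2.2)² = 4.84
Cov(A,B) = ρ·sd(A)·sd(B) = -0.2·0.8·2.2 = -0.352
Cov(0.5A + 0.2B, 0.3A + 0.2B) = (0.5)(0.3)Var(A) + (0.2)(0.2)Var(B) + [(0.5)(0.2) + (0.2)(0.3)]Cov(A,B)
= 0.15·0.64 + 0.04·4.84 + 0.16·-0.352 = 0.23328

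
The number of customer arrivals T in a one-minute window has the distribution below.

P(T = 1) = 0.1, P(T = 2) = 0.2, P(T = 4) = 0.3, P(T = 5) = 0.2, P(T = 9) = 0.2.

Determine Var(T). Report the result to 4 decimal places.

E[T] = (1)(0.1) + (2)(0.2) + (4)(0.3) + (5)(0.2) + (9)(0.2) = 4.5
E[T²] = (1)²(0.1) + (2)²(0.2) + (4)²(0.3) + (5)²(0.2) + (9)²(0.2) = 26.9
Var(T) = E[T²] − (E[T])² = 26.9 − (4.5)² = 6.65

6.6500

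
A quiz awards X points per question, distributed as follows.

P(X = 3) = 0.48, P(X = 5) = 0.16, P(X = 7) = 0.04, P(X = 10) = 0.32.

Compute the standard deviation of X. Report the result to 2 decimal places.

3.09

E[X] = (3)(0.48) + (5)(0.16) + (7)(0.04) + (10)(0.32) = 5.72
E[X²] = (3)²(0.48) + (5)²(0.16) + (7)²(0.04) + (10)²(0.32) = 42.28
V(X) = E[X²] − (E[X])² = 42.28 − (5.72)² = 9.5616
SD(X) = √9.5616 ≈ 3.09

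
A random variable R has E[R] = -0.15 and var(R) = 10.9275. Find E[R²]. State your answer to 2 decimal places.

10.95

E[R²] = var(R) + (E[R])² = 10.9275 + (-0.15)² = 10.95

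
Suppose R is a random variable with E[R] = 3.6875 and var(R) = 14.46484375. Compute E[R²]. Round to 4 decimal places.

28.0625

E[R²] = var(R) + (E[R])² = 14.46484375 + (3.6875)² = 28.0625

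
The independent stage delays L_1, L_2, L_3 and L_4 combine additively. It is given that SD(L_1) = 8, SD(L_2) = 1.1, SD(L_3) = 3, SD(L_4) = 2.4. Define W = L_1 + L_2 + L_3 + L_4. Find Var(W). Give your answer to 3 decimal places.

Var(L_1) = 64, Var(L_2) = 1.21, Var(L_3) = 9, Var(L_4) = 5.76
By independence, Var(W) = (1)²Var(L_1) + (1)²Var(L_2) + (1)²Var(L_3) + (1)²Var(L_4)
= (1)²·64 + (1)²·1.21 + (1)²·9 + (1)²·5.76 = 79.97

79.970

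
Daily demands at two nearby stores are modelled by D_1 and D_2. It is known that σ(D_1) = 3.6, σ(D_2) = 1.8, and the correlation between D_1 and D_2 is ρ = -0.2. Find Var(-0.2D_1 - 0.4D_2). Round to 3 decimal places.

0.829

Var(D_1) = (3.6)² = 12.96;  Var(D_2) = (1.8)² = 3.24
Cov(D_1,D_2) = ρ·σ(D_1)·σ(D_2) = -0.2·3.6·1.8 = -1.296
Var(-0.2D_1 - 0.4D_2) = (-0.2)²·Var(D_1) + (-0.4)²·Var(D_2) + 2·(-0.2)·(-0.4)·Cov(D_1,D_2)
= 0.04·12.96 + 0.16·3.24 + 0.16·-1.296 = 0.82944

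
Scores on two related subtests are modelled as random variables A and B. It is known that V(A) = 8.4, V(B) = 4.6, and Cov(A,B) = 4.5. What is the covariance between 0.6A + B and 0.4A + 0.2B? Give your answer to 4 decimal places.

5.2760

Cov(0.6A + B, 0.4A + 0.2B) = (0.6)(0.4)V(A) + (1)(0.2)V(B) + [(0.6)(0.2) + (1)(0.4)]Cov(A,B)
= 0.24·8.4 + 0.2·4.6 + 0.52·4.5 = 5.276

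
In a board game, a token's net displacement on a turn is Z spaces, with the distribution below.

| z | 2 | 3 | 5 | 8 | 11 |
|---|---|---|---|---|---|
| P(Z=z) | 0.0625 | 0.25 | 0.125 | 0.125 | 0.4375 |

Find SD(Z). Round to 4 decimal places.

3.6180

E[Z] = (2)(0.0625) + (3)(0.25) + (5)(0.125) + (8)(0.125) + (11)(0.4375) = 7.3125
E[Z²] = (2)²(0.0625) + (3)²(0.25) + (5)²(0.125) + (8)²(0.125) + (11)²(0.4375) = 66.5625
var(Z) = E[Z²] − (E[Z])² = 66.5625 − (7.3125)² = 13.08984375
SD(Z) = √13.08984375 ≈ 3.6180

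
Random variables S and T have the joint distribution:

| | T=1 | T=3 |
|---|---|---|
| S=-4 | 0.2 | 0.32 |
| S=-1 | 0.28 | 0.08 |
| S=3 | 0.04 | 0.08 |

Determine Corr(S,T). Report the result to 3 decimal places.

E[S] = -2.08,  E[T] = 1.96
E[ST] = -4.32
Cov(S,T) = E[ST] − E[S]E[T] = -4.32 − (-2.08)(1.96) = -0.2432
Var(S) = 5.4336,  Var(T) = 0.9984
ρ = -0.2432 / √(5.4336·0.9984) ≈ -0.104

-0.104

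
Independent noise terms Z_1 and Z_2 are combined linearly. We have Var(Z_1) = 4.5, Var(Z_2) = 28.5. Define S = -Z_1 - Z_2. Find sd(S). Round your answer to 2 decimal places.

5.74

By independence, Var(S) = (-1)²Var(Z_1) + (-1)²Var(Z_2)
= (-1)²·4.5 + (-1)²·28.5 = 33
sd(S) = √33 ≈ 5.74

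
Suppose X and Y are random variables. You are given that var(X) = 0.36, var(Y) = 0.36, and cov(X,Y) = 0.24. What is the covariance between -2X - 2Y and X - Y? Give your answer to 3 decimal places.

0.000

cov(-2X - 2Y, X - Y) = (-2)(1)var(X) + (-2)(-1)var(Y) + [(-2)(-1) + (-2)(1)]cov(X,Y)
= -2·0.36 + 2·0.36 + 0·0.24 = 0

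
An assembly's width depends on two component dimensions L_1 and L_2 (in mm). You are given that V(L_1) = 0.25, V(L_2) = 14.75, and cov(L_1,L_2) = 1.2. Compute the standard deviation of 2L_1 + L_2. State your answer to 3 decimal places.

4.533

V(2L_1 + L_2) = (2)²·V(L_1) + (1)²·V(L_2) + 2·(2)·(1)·cov(L_1,L_2)
= 4·0.25 + 1·14.75 + 4·1.2 = 20.55
SD(2L_1 + L_2) = √20.55 ≈ 4.533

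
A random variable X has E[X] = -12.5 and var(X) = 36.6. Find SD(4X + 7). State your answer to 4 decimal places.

var(4X + 7) = (4)²·36.6 = 585.6
SD(4X + 7) = √585.6 ≈ 24.1992

24.1992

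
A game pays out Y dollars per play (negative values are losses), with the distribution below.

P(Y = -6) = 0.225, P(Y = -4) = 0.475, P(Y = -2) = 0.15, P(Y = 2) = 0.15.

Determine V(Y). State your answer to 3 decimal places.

E[Y] = (-6)(0.225) + (-4)(0.475) + (-2)(0.15) + (2)(0.15) = -3.25
E[Y²] = (-6)²(0.225) + (-4)²(0.475) + (-2)²(0.15) + (2)²(0.15) = 16.9
V(Y) = E[Y²] − (E[Y])² = 16.9 − (-3.25)² = 6.3375

6.338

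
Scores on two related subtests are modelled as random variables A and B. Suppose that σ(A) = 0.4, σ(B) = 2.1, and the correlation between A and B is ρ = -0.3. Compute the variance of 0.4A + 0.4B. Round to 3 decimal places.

0.651

var(A) = (0.4)² = 0.16;  var(B) = (2.1)² = 4.41
cov(A,B) = ρ·σ(A)·σ(B) = -0.3·0.4·2.1 = -0.252
var(0.4A + 0.4B) = (0.4)²·var(A) + (0.4)²·var(B) + 2·(0.4)·(0.4)·cov(A,B)
= 0.16·0.16 + 0.16·4.41 + 0.32·-0.252 = 0.65056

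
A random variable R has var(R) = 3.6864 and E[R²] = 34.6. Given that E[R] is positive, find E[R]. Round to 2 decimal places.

(E[R])² = E[R²] − var(R) = 34.6 − 3.6864 = 30.9136
E[R] = √30.9136 = 5.56

5.56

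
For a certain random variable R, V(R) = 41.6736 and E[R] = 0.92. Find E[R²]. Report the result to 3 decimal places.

E[R²] = V(R) + (E[R])² = 41.6736 + (0.92)² = 42.52

42.520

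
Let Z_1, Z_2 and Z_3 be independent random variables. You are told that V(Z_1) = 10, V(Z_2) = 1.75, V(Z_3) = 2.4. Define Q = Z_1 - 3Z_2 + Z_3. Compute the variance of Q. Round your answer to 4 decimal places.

28.1500

By independence, V(Q) = (1)²V(Z_1) + (-3)²V(Z_2) + (1)²V(Z_3)
= (1)²·10 + (-3)²·1.75 + (1)²·2.4 = 28.15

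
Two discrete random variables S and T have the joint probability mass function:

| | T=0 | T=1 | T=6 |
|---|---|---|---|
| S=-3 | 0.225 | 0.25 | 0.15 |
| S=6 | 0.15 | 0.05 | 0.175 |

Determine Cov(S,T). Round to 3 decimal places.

E[S] = 0.375,  E[T] = 2.25
E[ST] = 3.15
Cov(S,T) = E[ST] − E[S]E[T] = 3.15 − (0.375)(2.25) = 2.30625

2.306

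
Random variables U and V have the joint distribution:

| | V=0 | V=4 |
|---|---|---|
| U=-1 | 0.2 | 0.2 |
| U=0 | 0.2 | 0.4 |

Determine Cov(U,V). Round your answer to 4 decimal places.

0.1600

E[U] = -0.4,  E[V] = 2.4
E[UV] = -0.8
Cov(U,V) = E[UV] − E[U]E[V] = -0.8 − (-0.4)(2.4) = 0.16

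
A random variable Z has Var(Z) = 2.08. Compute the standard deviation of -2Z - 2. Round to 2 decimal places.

Var(-2Z - 2) = (-2)²·2.08 = 8.32
SD(-2Z - 2) = √8.32 ≈ 2.88

2.88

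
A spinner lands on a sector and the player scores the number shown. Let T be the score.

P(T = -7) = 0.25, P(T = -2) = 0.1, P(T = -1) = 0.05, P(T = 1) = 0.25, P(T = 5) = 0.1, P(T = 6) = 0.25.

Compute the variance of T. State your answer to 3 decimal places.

E[T] = (-7)(0.25) + (-2)(0.1) + (-1)(0.05) + (1)(0.25) + (5)(0.1) + (6)(0.25) = 0.25
E[T²] = (-7)²(0.25) + (-2)²(0.1) + (-1)²(0.05) + (1)²(0.25) + (5)²(0.1) + (6)²(0.25) = 24.45
Var(T) = E[T²] − (E[T])² = 24.45 − (0.25)² = 24.3875

24.388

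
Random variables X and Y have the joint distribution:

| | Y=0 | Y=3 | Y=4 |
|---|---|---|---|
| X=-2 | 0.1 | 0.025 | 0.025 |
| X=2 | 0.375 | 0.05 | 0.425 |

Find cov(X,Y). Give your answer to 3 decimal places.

E[X] = 1.4,  E[Y] = 2.025
E[XY] = 3.35
cov(X,Y) = E[XY] − E[X]E[Y] = 3.35 − (1.4)(2.025) = 0.515

0.515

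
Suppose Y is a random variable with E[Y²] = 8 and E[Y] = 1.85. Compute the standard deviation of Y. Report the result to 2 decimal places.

2.14

V(Y) = 8 − (1.85)² = 4.5775
SD(Y) = √4.5775 ≈ 2.14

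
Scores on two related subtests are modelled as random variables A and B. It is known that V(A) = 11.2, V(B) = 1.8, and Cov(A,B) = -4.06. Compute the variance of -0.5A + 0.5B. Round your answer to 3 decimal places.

V(-0.5A + 0.5B) = (-0.5)²·V(A) + (0.5)²·V(B) + 2·(-0.5)·(0.5)·Cov(A,B)
= 0.25·11.2 + 0.25·1.8 + -0.5·-4.06 = 5.28

5.280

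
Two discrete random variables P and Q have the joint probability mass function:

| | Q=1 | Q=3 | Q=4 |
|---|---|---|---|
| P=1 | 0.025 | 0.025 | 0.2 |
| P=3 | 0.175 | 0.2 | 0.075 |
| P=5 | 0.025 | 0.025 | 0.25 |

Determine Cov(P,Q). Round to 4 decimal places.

E[P] = 3.1,  E[Q] = 3.075
E[PQ] = 9.625
Cov(P,Q) = E[PQ] − E[P]E[Q] = 9.625 − (3.1)(3.075) = 0.0925

0.0925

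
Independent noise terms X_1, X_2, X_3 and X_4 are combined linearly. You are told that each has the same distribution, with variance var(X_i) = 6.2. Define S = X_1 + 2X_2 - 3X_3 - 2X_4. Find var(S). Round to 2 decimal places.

111.60

By independence, var(S) = (1)²var(X_1) + (2)²var(X_2) + (-3)²var(X_3) + (-2)²var(X_4)
= (1)²·6.2 + (2)²·6.2 + (-3)²·6.2 + (-2)²·6.2 = 111.6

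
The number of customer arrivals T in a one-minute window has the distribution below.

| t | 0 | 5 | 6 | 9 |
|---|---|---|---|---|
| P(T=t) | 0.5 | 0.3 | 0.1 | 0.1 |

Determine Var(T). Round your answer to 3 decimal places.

10.200

E[T] = (0)(0.5) + (5)(0.3) + (6)(0.1) + (9)(0.1) = 3
E[T²] = (0)²(0.5) + (5)²(0.3) + (6)²(0.1) + (9)²(0.1) = 19.2
Var(T) = E[T²] − (E[T])² = 19.2 − (3)² = 10.2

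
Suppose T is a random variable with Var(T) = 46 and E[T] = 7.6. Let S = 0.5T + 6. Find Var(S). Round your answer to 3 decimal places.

11.500

Var(0.5T + 6) = (0.5)²·Var(T) = 0.25·46 = 11.5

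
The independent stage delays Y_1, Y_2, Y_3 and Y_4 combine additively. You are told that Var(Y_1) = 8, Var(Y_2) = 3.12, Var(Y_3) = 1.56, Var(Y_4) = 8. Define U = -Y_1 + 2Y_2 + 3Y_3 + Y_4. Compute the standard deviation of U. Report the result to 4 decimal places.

By independence, Var(U) = (-1)²Var(Y_1) + (2)²Var(Y_2) + (3)²Var(Y_3) + (1)²Var(Y_4)
= (-1)²·8 + (2)²·3.12 + (3)²·1.56 + (1)²·8 = 42.52
sd(U) = √42.52 ≈ 6.5207

6.5207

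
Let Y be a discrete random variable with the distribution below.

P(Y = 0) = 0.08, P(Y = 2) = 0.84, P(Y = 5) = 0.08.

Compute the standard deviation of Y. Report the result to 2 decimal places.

1.02

E[Y] = (0)(0.08) + (2)(0.84) + (5)(0.08) = 2.08
E[Y²] = (0)²(0.08) + (2)²(0.84) + (5)²(0.08) = 5.36
var(Y) = E[Y²] − (E[Y])² = 5.36 − (2.08)² = 1.0336
SD(Y) = √1.0336 ≈ 1.02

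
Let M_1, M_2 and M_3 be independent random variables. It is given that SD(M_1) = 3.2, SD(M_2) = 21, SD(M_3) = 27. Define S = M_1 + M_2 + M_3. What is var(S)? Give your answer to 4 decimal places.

var(M_1) = 10.24, var(M_2) = 441, var(M_3) = 729
By independence, var(S) = (1)²var(M_1) + (1)²var(M_2) + (1)²var(M_3)
= (1)²·10.24 + (1)²·441 + (1)²·729 = 1180.24

1180.2400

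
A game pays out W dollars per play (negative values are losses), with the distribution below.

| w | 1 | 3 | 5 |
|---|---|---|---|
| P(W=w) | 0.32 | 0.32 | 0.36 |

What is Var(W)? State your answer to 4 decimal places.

E[W] = (1)(0.32) + (3)(0.32) + (5)(0.36) = 3.08
E[W²] = (1)²(0.32) + (3)²(0.32) + (5)²(0.36) = 12.2
Var(W) = E[W²] − (E[W])² = 12.2 − (3.08)² = 2.7136

2.7136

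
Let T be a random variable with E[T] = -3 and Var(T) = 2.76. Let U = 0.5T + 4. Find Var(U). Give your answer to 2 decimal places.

0.69

Var(0.5T + 4) = (0.5)²·Var(T) = 0.25·2.76 = 0.69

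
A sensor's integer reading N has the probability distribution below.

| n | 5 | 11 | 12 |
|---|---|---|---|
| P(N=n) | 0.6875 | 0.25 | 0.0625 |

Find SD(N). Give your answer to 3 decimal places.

2.882

E[N] = (5)(0.6875) + (11)(0.25) + (12)(0.0625) = 6.9375
E[N²] = (5)²(0.6875) + (11)²(0.25) + (12)²(0.0625) = 56.4375
var(N) = E[N²] − (E[N])² = 56.4375 − (6.9375)² = 8.30859375
SD(N) = √8.30859375 ≈ 2.882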